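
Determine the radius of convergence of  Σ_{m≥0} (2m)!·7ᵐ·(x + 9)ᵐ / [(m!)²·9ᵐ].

R = 9/28

Apply the ratio test: |a_{m+1}| / |a_m| = (2m+1)·(2m+2)/(m+1)² · 7/9, which tends to 28/9 as m → ∞.
Convergence for |x + 9| · 28/9 < 1, i.e. |x + 9| < 9/28. So R = 9/28.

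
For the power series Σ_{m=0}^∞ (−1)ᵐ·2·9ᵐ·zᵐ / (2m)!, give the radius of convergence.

The ratio of consecutive coefficients is 2/2 · 9 · 1/[(2m+1)·(2m+2)] → 0.
The ratio tends to 0 regardless of z, hence R = ∞.

R = ∞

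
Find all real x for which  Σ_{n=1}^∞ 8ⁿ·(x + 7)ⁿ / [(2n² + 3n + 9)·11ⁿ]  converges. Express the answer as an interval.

[-67/8, -45/8]

Apply the ratio test: |a_{n+1}| / |a_n| = [(2n² + 3n + 9)/(2(n+1)² + 3(n+1) + 9)] · 8/11, which tends to 8/11 as n → ∞.
Hence the series converges for |x + 7| < 1/(8/11) = 11/8, so the radius of convergence is 11/8.
When x = -45/8, the terms are on the order of 1/n², so the series converges absolutely by comparison with the p-series (p = 2 > 1).
At x = -67/8: absolute convergence follows by limit comparison with Σ 1/n².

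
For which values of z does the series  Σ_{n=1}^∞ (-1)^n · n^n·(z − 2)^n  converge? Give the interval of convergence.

{2}

Applying the root test, |a_n|^(1/n) = n → ∞.
The root grows without bound, so R = 0 (convergence only at z = 2).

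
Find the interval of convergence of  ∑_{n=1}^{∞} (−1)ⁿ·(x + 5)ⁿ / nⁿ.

(−∞, ∞)

Root test: |a_n|^(1/n) = 1/n → 0.
Since the n-th root of |a_n| tends to 0, the series converges for all real x; R = ∞.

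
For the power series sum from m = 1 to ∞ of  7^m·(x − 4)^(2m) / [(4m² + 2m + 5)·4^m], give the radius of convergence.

Apply the ratio test: |a_{m+1}| / |a_m| = [(4m² + 2m + 5)/(4(m+1)² + 2(m+1) + 5)] · 7/4, which tends to 7/4 as m → ∞.
Writing y = (x − 4)², the series in y has radius 4/7, so |x − 4| < √(4/7) and R = 2√7/7.

R = 2√7/7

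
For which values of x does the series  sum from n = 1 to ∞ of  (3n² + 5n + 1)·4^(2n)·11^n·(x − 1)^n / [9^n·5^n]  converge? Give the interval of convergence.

(131/176, 221/176)

The ratio of consecutive coefficients is [(3(n+1)² + 5(n+1) + 1)/(3n² + 5n + 1)] · 16·11/(9·5) → 176/45.
Convergence for |x − 1| · 176/45 < 1, i.e. |x − 1| < 45/176. So R = 45/176.
Endpoint x = 221/176: the terms do not tend to 0, so the series diverges.
Check x = 131/176: the n-th term does not approach 0; divergence by the term test.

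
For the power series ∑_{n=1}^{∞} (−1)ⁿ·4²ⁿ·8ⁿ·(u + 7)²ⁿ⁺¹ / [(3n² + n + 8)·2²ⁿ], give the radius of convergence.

R = √2/8

Ratio test: |a_{n+1}/a_n| = [(3n² + n + 8)/(3(n+1)² + (n+1) + 8)] · 16·8/4 → 32 as n → ∞.
Writing y = (u + 7)², the series in y has radius 1/32, so |u + 7| < √(1/32) and R = √2/8.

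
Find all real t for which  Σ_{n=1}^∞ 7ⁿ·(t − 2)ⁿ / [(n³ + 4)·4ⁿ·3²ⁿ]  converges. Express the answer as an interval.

By the ratio test, |a_{n+1}/a_n| = [(n³ + 4)/((n+1)³ + 4)] · 7/(4·9) → 7/36.
Thus R = 1/(7/36) = 36/7.
Endpoint t = 50/7: the series is dominated by a constant times Σ 1/n³, which converges (p = 3 > 1).
When t = -22/7, absolute convergence follows by limit comparison with Σ 1/n³.

[-22/7, 50/7]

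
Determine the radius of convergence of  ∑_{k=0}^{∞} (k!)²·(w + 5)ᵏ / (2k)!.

R = 4

Apply the ratio test: |a_{k+1}| / |a_k| = (k+1)²/[(2k+1)·(2k+2)], which tends to 1/4 as k → ∞.
Thus R = 1/(1/4) = 4.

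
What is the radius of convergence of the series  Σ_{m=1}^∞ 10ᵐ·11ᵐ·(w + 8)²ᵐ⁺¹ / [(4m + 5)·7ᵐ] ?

Apply the ratio test: |a_{m+1}| / |a_m| = [(4m + 5)/(4(m+1) + 5)] · 10·11/7, which tends to 110/7 as m → ∞.
Successive powers of (w + 8) differ by 2, so the series converges when |w + 8|² · 110/7 < 1, i.e. |w + 8| < √(7/110). So R = √770/110.

R = √770/110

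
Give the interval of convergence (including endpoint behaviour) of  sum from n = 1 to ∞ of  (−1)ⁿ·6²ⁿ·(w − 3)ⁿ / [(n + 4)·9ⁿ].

Apply the ratio test: |a_{n+1}| / |a_n| = [(n + 4)/((n+1) + 4)] · 36/9, which tends to 4 as n → ∞.
The series converges when 4 · |w − 3| < 1, giving R = 1/4.
At w = 13/4: convergence follows from the alternating series test (terms decrease monotonically to 0).
Check w = 11/4: the terms behave like c/n; limit comparison with the harmonic series gives divergence.

(11/4, 13/4]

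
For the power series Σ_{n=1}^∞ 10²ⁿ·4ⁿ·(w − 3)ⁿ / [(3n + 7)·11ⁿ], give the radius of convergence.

R = 11/400

By the ratio test, |a_{n+1}/a_n| = [(3n + 7)/(3(n+1) + 7)] · 100·4/11 → 400/11.
Thus R = 1/(400/11) = 11/400.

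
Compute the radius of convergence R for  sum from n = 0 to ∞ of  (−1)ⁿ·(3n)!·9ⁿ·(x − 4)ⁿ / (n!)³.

The ratio of consecutive coefficients is (3n+1)·(3n+2)·(3n+3)/(n+1)³ · 9 → 243.
The series converges when 243 · |x − 4| < 1, giving R = 1/243.

R = 1/243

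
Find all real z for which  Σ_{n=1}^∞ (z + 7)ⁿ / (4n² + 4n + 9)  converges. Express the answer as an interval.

[-8, -6]

By the ratio test, |a_{n+1}/a_n| = (4n² + 4n + 9)/(4(n+1)² + 4(n+1) + 9) → 1.
Hence R = 1.
At z = -6: the terms are on the order of 1/n², so the series converges absolutely by comparison with the p-series (p = 2 > 1).
Check z = -8: absolute convergence follows by limit comparison with Σ 1/n².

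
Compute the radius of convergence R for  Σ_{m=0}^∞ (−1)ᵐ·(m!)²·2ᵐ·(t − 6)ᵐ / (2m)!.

R = 2

Apply the ratio test: |a_{m+1}| / |a_m| = (m+1)²/[(2m+1)·(2m+2)] · 2, which tends to 1/2 as m → ∞.
Convergence for |t − 6| · 1/2 < 1, i.e. |t − 6| < 2. So R = 2.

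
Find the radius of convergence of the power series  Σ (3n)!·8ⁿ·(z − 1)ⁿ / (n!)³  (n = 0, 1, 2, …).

R = 1/216

Ratio test: |a_{n+1}/a_n| = (3n+1)·(3n+2)·(3n+3)/(n+1)³ · 8 → 216 as n → ∞.
Hence the series converges for |z − 1| < 1/(216) = 1/216, so the radius of convergence is 1/216.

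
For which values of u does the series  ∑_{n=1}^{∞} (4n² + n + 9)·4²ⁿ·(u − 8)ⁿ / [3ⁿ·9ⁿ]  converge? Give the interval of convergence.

(101/16, 155/16)

Ratio test: |a_{n+1}/a_n| = [(4(n+1)² + (n+1) + 9)/(4n² + n + 9)] · 16/(3·9) → 16/27 as n → ∞.
Hence the series converges for |u − 8| < 1/(16/27) = 27/16, so the radius of convergence is 27/16.
Check u = 155/16: the n-th term does not approach 0; divergence by the term test.
When u = 101/16, the n-th term does not approach 0; divergence by the term test.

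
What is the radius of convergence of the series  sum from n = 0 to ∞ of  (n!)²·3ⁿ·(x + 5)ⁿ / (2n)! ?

Ratio test: |a_{n+1}/a_n| = (n+1)²/[(2n+1)·(2n+2)] · 3 → 3/4 as n → ∞.
Thus R = 1/(3/4) = 4/3.

R = 4/3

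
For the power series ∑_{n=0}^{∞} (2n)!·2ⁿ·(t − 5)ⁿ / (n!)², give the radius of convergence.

R = 1/8

Ratio test: |a_{n+1}/a_n| = (2n+1)·(2n+2)/(n+1)² · 2 → 8 as n → ∞.
Convergence for |t − 5| · 8 < 1, i.e. |t − 5| < 1/8. So R = 1/8.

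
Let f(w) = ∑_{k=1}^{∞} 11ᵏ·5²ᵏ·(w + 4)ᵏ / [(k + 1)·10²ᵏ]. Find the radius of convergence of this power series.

The ratio of consecutive coefficients is [(k + 1)/((k+1) + 1)] · 11·25/100 → 11/4.
Thus R = 1/(11/4) = 4/11.

R = 4/11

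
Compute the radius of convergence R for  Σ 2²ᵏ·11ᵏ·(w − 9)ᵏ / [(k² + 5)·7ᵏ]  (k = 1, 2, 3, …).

Ratio test: |a_{k+1}/a_k| = [(k² + 5)/((k+1)² + 5)] · 4·11/7 → 44/7 as k → ∞.
Thus R = 1/(44/7) = 7/44.

R = 7/44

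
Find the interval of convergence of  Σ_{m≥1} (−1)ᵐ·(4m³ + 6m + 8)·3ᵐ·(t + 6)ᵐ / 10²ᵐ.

Ratio test: |a_{m+1}/a_m| = [(4(m+1)³ + 6(m+1) + 8)/(4m³ + 6m + 8)] · 3/100 → 3/100 as m → ∞.
Thus R = 1/(3/100) = 100/3.
At t = 82/3: the terms have absolute value of order m³, which does not tend to 0, so the series diverges by the divergence test.
At t = -118/3: the terms have absolute value of order m³, which does not tend to 0, so the series diverges by the divergence test.

(-118/3, 82/3)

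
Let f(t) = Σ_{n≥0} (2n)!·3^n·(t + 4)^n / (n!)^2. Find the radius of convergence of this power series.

R = 1/12

The ratio of consecutive coefficients is (2n+1)·(2n+2)/(n+1)² · 3 → 12.
Hence the series converges for |t + 4| < 1/(12) = 1/12, so the radius of convergence is 1/12.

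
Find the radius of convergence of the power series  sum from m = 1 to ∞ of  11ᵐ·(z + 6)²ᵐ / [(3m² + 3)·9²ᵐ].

Ratio test: |a_{m+1}/a_m| = [(3m² + 3)/(3(m+1)² + 3)] · 11/81 → 11/81 as m → ∞.
Writing y = (z + 6)², the series in y has radius 81/11, so |z + 6| < √(81/11) and R = 9√11/11.

R = 9√11/11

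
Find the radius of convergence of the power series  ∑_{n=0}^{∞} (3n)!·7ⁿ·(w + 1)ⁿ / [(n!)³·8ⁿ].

Apply the ratio test: |a_{n+1}| / |a_n| = (3n+1)·(3n+2)·(3n+3)/(n+1)³ · 7/8, which tends to 189/8 as n → ∞.
Convergence for |w + 1| · 189/8 < 1, i.e. |w + 1| < 8/189. So R = 8/189.

R = 8/189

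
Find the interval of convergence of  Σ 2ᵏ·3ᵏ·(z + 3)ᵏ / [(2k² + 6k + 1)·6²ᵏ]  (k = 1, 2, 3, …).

Apply the ratio test: |a_{k+1}| / |a_k| = [(2k² + 6k + 1)/(2(k+1)² + 6(k+1) + 1)] · 2·3/36, which tends to 1/6 as k → ∞.
The series converges when 1/6 · |z + 3| < 1, giving R = 6.
Endpoint z = 3: absolute convergence follows by limit comparison with Σ 1/k².
Check z = -9: absolute convergence follows by limit comparison with Σ 1/k².

[-9, 3]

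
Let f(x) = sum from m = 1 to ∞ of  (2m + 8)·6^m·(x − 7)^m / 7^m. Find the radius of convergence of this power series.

R = 7/6

By the ratio test, |a_{m+1}/a_m| = [(2(m+1) + 8)/(2m + 8)] · 6/7 → 6/7.
Hence the series converges for |x − 7| < 1/(6/7) = 7/6, so the radius of convergence is 7/6.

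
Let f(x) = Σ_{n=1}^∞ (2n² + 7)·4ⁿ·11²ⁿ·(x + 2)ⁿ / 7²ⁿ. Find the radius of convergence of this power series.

R = 49/484

Apply the ratio test: |a_{n+1}| / |a_n| = [(2(n+1)² + 7)/(2n² + 7)] · 4·121/49, which tends to 484/49 as n → ∞.
The series converges when 484/49 · |x + 2| < 1, giving R = 49/484.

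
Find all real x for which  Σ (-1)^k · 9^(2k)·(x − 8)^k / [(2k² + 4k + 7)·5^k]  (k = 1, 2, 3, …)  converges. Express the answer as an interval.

By the ratio test, |a_{k+1}/a_k| = [(2k² + 4k + 7)/(2(k+1)² + 4(k+1) + 7)] · 81/5 → 81/5.
Thus R = 1/(81/5) = 5/81.
Endpoint x = 653/81: the series is dominated by a constant times Σ 1/k², which converges (p = 2 > 1).
When x = 643/81, the terms are on the order of 1/k², so the series converges absolutely by comparison with the p-series (p = 2 > 1).

[643/81, 653/81]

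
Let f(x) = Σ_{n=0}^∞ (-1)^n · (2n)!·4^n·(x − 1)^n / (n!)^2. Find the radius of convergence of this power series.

R = 1/16

Apply the ratio test: |a_{n+1}| / |a_n| = (2n+1)·(2n+2)/(n+1)² · 4, which tends to 16 as n → ∞.
Hence the series converges for |x − 1| < 1/(16) = 1/16, so the radius of convergence is 1/16.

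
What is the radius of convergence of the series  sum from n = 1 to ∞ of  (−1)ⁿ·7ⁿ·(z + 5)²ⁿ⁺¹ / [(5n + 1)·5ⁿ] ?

R = √35/7

Apply the ratio test: |a_{n+1}| / |a_n| = [(5n + 1)/(5(n+1) + 1)] · 7/5, which tends to 7/5 as n → ∞.
Writing y = (z + 5)², the series in y has radius 5/7, so |z + 5| < √(5/7) and R = √35/7.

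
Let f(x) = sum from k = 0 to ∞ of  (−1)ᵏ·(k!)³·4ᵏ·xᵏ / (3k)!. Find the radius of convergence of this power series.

R = 27/4

Apply the ratio test: |a_{k+1}| / |a_k| = (k+1)³/[(3k+1)·(3k+2)·(3k+3)] · 4, which tends to 4/27 as k → ∞.
Convergence for |x| · 4/27 < 1, i.e. |x| < 27/4. So R = 27/4.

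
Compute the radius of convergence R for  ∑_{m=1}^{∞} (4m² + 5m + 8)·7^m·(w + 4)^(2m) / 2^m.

Apply the ratio test: |a_{m+1}| / |a_m| = [(4(m+1)² + 5(m+1) + 8)/(4m² + 5m + 8)] · 7/2, which tends to 7/2 as m → ∞.
Since the exponent of (w + 4) increases by 2 each term, convergence requires |w + 4|² < 2/7, hence R = √14/7.

R = √14/7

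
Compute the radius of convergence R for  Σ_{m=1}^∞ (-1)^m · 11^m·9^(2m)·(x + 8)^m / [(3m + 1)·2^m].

Ratio test: |a_{m+1}/a_m| = [(3m + 1)/(3(m+1) + 1)] · 11·81/2 → 891/2 as m → ∞.
The series converges when 891/2 · |x + 8| < 1, giving R = 2/891.

R = 2/891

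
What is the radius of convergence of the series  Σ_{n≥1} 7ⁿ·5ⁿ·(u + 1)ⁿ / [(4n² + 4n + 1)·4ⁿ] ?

By the ratio test, |a_{n+1}/a_n| = [(4n² + 4n + 1)/(4(n+1)² + 4(n+1) + 1)] · 7·5/4 → 35/4.
Convergence for |u + 1| · 35/4 < 1, i.e. |u + 1| < 4/35. So R = 4/35.

R = 4/35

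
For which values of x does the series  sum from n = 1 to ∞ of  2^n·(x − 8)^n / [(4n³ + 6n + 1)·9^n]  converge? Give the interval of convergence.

Ratio test: |a_{n+1}/a_n| = [(4n³ + 6n + 1)/(4(n+1)³ + 6(n+1) + 1)] · 2/9 → 2/9 as n → ∞.
The series converges when 2/9 · |x − 8| < 1, giving R = 9/2.
Endpoint x = 25/2: the terms are on the order of 1/n³, so the series converges absolutely by comparison with the p-series (p = 3 > 1).
At x = 7/2: absolute convergence follows by limit comparison with Σ 1/n³.

[7/2, 25/2]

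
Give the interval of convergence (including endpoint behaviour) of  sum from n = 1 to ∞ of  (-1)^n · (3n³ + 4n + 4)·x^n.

Ratio test: |a_{n+1}/a_n| = (3(n+1)³ + 4(n+1) + 4)/(3n³ + 4n + 4) → 1 as n → ∞.
Hence R = 1.
When x = 1, the n-th term does not approach 0; divergence by the term test.
Endpoint x = -1: the terms have absolute value of order n³, which does not tend to 0, so the series diverges by the divergence test.

(-1, 1)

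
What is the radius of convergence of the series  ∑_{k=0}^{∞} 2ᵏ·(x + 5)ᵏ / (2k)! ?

R = ∞

Apply the ratio test: |a_{k+1}| / |a_k| = 2 · 1/[(2k+1)·(2k+2)], which tends to 0 as k → ∞.
The ratio tends to 0 regardless of x, hence R = ∞.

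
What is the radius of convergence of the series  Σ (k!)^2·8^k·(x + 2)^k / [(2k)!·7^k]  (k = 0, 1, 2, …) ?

Apply the ratio test: |a_{k+1}| / |a_k| = (k+1)²/[(2k+1)·(2k+2)] · 8/7, which tends to 2/7 as k → ∞.
Hence the series converges for |x + 2| < 1/(2/7) = 7/2, so the radius of convergence is 7/2.

R = 7/2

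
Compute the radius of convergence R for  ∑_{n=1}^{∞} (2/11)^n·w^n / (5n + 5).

R = 11/2

By the ratio test, |a_{n+1}/a_n| = [(5n + 5)/(5(n+1) + 5)] · 2/11 → 2/11.
Hence the series converges for |w| < 1/(2/11) = 11/2, so the radius of convergence is 11/2.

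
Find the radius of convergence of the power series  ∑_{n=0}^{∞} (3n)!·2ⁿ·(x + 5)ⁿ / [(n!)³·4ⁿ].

R = 2/27

By the ratio test, |a_{n+1}/a_n| = (3n+1)·(3n+2)·(3n+3)/(n+1)³ · 2/4 → 27/2.
Hence the series converges for |x + 5| < 1/(27/2) = 2/27, so the radius of convergence is 2/27.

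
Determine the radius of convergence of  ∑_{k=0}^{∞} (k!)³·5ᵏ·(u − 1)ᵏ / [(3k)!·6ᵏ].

Ratio test: |a_{k+1}/a_k| = (k+1)³/[(3k+1)·(3k+2)·(3k+3)] · 5/6 → 5/162 as k → ∞.
Thus R = 1/(5/162) = 162/5.

R = 162/5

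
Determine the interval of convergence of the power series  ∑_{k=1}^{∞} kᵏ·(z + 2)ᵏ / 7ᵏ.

{-2}

Root test: |a_k|^(1/k) = k/7 → ∞.
The root grows without bound, so R = 0 (convergence only at z = -2).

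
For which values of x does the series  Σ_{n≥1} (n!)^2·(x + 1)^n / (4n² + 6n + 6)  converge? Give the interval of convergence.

By the ratio test, |a_{n+1}/a_n| = (n+1)² · (4n² + 6n + 6)/(4(n+1)² + 6(n+1) + 6) → ∞.
The ratio grows without bound, so the series diverges whenever (x + 1) ≠ 0; it converges only at x = -1. R = 0.

{-1}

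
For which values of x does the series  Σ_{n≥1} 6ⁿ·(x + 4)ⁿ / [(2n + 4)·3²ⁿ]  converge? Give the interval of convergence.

[-11/2, -5/2)

Ratio test: |a_{n+1}/a_n| = [(2n + 4)/(2(n+1) + 4)] · 6/9 → 2/3 as n → ∞.
Thus R = 1/(2/3) = 3/2.
Check x = -5/2: the terms behave like c/n; limit comparison with the harmonic series gives divergence.
When x = -11/2, an alternating series whose terms decrease to 0 in absolute value, so it converges by the Leibniz criterion.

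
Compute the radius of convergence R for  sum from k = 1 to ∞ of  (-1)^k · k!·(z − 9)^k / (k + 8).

The ratio of consecutive coefficients is (k+1) · (k + 8)/((k+1) + 8) → ∞.
Since the ratio → ∞, the series diverges for every z ≠ 9, and R = 0.

R = 0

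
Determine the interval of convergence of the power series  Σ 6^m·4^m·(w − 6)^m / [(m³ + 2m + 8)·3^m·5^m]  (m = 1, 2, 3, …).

Ratio test: |a_{m+1}/a_m| = [(m³ + 2m + 8)/((m+1)³ + 2(m+1) + 8)] · 6·4/(3·5) → 8/5 as m → ∞.
Hence the series converges for |w − 6| < 1/(8/5) = 5/8, so the radius of convergence is 5/8.
When w = 53/8, the series is dominated by a constant times Σ 1/m³, which converges (p = 3 > 1).
At w = 43/8: absolute convergence follows by limit comparison with Σ 1/m³.

[43/8, 53/8]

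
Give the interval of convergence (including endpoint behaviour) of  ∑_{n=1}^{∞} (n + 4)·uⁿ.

Apply the ratio test: |a_{n+1}| / |a_n| = ((n+1) + 4)/(n + 4), which tends to 1 as n → ∞.
So the series converges when |u| < 1 and diverges when |u| > 1; R = 1.
At u = 1: the terms do not tend to 0, so the series diverges.
At u = -1: the terms do not tend to 0, so the series diverges.

(-1, 1)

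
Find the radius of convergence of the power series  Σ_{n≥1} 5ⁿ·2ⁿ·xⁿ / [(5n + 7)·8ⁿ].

R = 4/5

The ratio of consecutive coefficients is [(5n + 7)/(5(n+1) + 7)] · 5·2/8 → 5/4.
Convergence for |x| · 5/4 < 1, i.e. |x| < 4/5. So R = 4/5.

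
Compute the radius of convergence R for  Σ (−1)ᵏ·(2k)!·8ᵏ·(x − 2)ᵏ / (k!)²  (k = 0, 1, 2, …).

Apply the ratio test: |a_{k+1}| / |a_k| = (2k+1)·(2k+2)/(k+1)² · 8, which tends to 32 as k → ∞.
The series converges when 32 · |x − 2| < 1, giving R = 1/32.

R = 1/32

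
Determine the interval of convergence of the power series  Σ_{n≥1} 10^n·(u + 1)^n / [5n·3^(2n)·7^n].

The ratio of consecutive coefficients is [5n/5(n+1)] · 10/(9·7) → 10/63.
Convergence for |u + 1| · 10/63 < 1, i.e. |u + 1| < 63/10. So R = 63/10.
When u = 53/10, the terms behave like c/n; limit comparison with the harmonic series gives divergence.
Check u = -73/10: an alternating series whose terms decrease to 0 in absolute value, so it converges by the Leibniz criterion.

[-73/10, 53/10)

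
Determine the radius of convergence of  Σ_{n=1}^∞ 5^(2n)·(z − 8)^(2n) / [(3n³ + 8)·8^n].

R = 2√2/5

Ratio test: |a_{n+1}/a_n| = [(3n³ + 8)/(3(n+1)³ + 8)] · 25/8 → 25/8 as n → ∞.
Since the exponent of (z − 8) increases by 2 each term, convergence requires |z − 8|² < 8/25, hence R = 2√2/5.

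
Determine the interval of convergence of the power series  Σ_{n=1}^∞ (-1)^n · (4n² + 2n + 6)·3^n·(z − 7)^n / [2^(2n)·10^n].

(-19/3, 61/3)

The ratio of consecutive coefficients is [(4(n+1)² + 2(n+1) + 6)/(4n² + 2n + 6)] · 3/(4·10) → 3/40.
Convergence for |z − 7| · 3/40 < 1, i.e. |z − 7| < 40/3. So R = 40/3.
Endpoint z = 61/3: the n-th term does not approach 0; divergence by the term test.
When z = -19/3, the terms have absolute value of order n², which does not tend to 0, so the series diverges by the divergence test.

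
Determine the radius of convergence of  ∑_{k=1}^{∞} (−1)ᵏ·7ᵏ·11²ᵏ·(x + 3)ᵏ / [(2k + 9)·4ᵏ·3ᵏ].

R = 12/847

By the ratio test, |a_{k+1}/a_k| = [(2k + 9)/(2(k+1) + 9)] · 7·121/(4·3) → 847/12.
Hence the series converges for |x + 3| < 1/(847/12) = 12/847, so the radius of convergence is 12/847.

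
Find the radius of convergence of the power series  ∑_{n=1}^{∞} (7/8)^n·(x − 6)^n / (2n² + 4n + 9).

The ratio of consecutive coefficients is [(2n² + 4n + 9)/(2(n+1)² + 4(n+1) + 9)] · 7/8 → 7/8.
Thus R = 1/(7/8) = 8/7.

R = 8/7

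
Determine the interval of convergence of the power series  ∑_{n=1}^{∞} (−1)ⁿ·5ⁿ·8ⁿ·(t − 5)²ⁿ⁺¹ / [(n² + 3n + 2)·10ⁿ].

[9/2, 11/2]

The ratio of consecutive coefficients is [(n² + 3n + 2)/((n+1)² + 3(n+1) + 2)] · 5·8/10 → 4.
Successive powers of (t − 5) differ by 2, so the series converges when |t − 5|² · 4 < 1, i.e. |t − 5| < √(1/4) = 1/2. So R = 1/2.
When t = 11/2, absolute convergence follows by limit comparison with Σ 1/n².
When t = 9/2, the terms are on the order of 1/n², so the series converges absolutely by comparison with the p-series (p = 2 > 1).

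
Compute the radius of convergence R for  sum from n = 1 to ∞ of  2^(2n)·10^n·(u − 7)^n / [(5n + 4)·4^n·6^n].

R = 3/5

By the ratio test, |a_{n+1}/a_n| = [(5n + 4)/(5(n+1) + 4)] · 4·10/(4·6) → 5/3.
Thus R = 1/(5/3) = 3/5.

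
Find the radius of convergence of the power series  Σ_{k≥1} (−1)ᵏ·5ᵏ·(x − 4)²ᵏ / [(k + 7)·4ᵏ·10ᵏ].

R = 2√2

Ratio test: |a_{k+1}/a_k| = [(k + 7)/((k+1) + 7)] · 5/(4·10) → 1/8 as k → ∞.
Since the exponent of (x − 4) increases by 2 each term, convergence requires |x − 4|² < 8, hence R = 2√2.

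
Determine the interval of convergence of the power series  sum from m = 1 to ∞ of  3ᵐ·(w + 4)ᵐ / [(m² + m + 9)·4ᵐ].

Ratio test: |a_{m+1}/a_m| = [(m² + m + 9)/((m+1)² + (m+1) + 9)] · 3/4 → 3/4 as m → ∞.
The series converges when 3/4 · |w + 4| < 1, giving R = 4/3.
At w = -8/3: the series is dominated by a constant times Σ 1/m², which converges (p = 2 > 1).
When w = -16/3, the series is dominated by a constant times Σ 1/m², which converges (p = 2 > 1).

[-16/3, -8/3]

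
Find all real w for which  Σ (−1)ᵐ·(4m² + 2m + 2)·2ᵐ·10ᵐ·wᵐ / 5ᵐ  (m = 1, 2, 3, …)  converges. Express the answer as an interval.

(-1/4, 1/4)

Ratio test: |a_{m+1}/a_m| = [(4(m+1)² + 2(m+1) + 2)/(4m² + 2m + 2)] · 2·10/5 → 4 as m → ∞.
Thus R = 1/(4) = 1/4.
At w = 1/4: the m-th term does not approach 0; divergence by the term test.
At w = -1/4: the terms have absolute value of order m², which does not tend to 0, so the series diverges by the divergence test.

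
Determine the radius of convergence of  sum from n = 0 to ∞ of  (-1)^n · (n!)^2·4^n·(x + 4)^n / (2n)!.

Ratio test: |a_{n+1}/a_n| = (n+1)²/[(2n+1)·(2n+2)] · 4 → 1 as n → ∞.
Convergence for |x + 4| < 1, so R = 1.

R = 1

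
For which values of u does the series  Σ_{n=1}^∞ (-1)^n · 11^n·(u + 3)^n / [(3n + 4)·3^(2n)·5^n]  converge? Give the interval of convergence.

(-78/11, 12/11]

By the ratio test, |a_{n+1}/a_n| = [(3n + 4)/(3(n+1) + 4)] · 11/(9·5) → 11/45.
Convergence for |u + 3| · 11/45 < 1, i.e. |u + 3| < 45/11. So R = 45/11.
When u = 12/11, convergence follows from the alternating series test (terms decrease monotonically to 0).
Endpoint u = -78/11: the terms are asymptotic to a nonzero constant times 1/n, so the series diverges by limit comparison with Σ 1/n.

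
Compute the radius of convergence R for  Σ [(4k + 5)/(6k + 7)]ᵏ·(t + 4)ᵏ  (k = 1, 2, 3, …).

By the Cauchy root test, |a_k|^(1/k) = (4k + 5)/(6k + 7) → 2/3.
Thus R = 1/(2/3) = 3/2.

R = 3/2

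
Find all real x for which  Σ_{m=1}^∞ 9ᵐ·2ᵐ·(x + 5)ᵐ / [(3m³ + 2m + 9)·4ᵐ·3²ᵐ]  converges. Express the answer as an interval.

[-7, -3]

Apply the ratio test: |a_{m+1}| / |a_m| = [(3m³ + 2m + 9)/(3(m+1)³ + 2(m+1) + 9)] · 9·2/(4·9), which tends to 1/2 as m → ∞.
Hence the series converges for |x + 5| < 1/(1/2) = 2, so the radius of convergence is 2.
When x = -3, absolute convergence follows by limit comparison with Σ 1/m³.
Check x = -7: absolute convergence follows by limit comparison with Σ 1/m³.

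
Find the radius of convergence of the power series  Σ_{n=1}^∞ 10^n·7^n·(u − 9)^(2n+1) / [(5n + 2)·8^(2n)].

R = 4√70/35

Apply the ratio test: |a_{n+1}| / |a_n| = [(5n + 2)/(5(n+1) + 2)] · 10·7/64, which tends to 35/32 as n → ∞.
Writing y = (u − 9)², the series in y has radius 32/35, so |u − 9| < √(32/35) and R = 4√70/35.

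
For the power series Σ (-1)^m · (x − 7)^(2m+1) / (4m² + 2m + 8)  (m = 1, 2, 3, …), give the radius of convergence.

R = 1

By the ratio test, |a_{m+1}/a_m| = (4m² + 2m + 8)/(4(m+1)² + 2(m+1) + 8) → 1.
Writing y = (x − 7)², the series in y has radius 1, so |x − 7| < √(1) = 1 and R = 1.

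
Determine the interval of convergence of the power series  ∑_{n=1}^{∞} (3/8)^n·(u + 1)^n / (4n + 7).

Apply the ratio test: |a_{n+1}| / |a_n| = [(4n + 7)/(4(n+1) + 7)] · 3/8, which tends to 3/8 as n → ∞.
Convergence for |u + 1| · 3/8 < 1, i.e. |u + 1| < 8/3. So R = 8/3.
At u = 5/3: the terms behave like c/n; limit comparison with the harmonic series gives divergence.
At u = -11/3: the terms alternate in sign and decrease monotonically to 0 in absolute value (size ~ c/n), so the alternating series test gives convergence.

[-11/3, 5/3)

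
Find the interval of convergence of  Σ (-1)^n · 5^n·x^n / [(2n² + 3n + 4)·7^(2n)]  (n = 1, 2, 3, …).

Ratio test: |a_{n+1}/a_n| = [(2n² + 3n + 4)/(2(n+1)² + 3(n+1) + 4)] · 5/49 → 5/49 as n → ∞.
Hence the series converges for |x| < 1/(5/49) = 49/5, so the radius of convergence is 49/5.
Check x = 49/5: the series is dominated by a constant times Σ 1/n², which converges (p = 2 > 1).
Check x = -49/5: the terms are on the order of 1/n², so the series converges absolutely by comparison with the p-series (p = 2 > 1).

[-49/5, 49/5]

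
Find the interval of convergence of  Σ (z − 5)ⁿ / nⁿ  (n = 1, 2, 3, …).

(−∞, ∞)

Root test: |a_n|^(1/n) = 1/n → 0.
The limit is 0 for every z, so R = ∞.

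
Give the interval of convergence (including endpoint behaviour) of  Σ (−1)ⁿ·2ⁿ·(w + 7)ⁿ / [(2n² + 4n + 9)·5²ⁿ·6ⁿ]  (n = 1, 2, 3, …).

The ratio of consecutive coefficients is [(2n² + 4n + 9)/(2(n+1)² + 4(n+1) + 9)] · 2/(25·6) → 1/75.
Convergence for |w + 7| · 1/75 < 1, i.e. |w + 7| < 75. So R = 75.
When w = 68, absolute convergence follows by limit comparison with Σ 1/n².
At w = -82: the series is dominated by a constant times Σ 1/n², which converges (p = 2 > 1).

[-82, 68]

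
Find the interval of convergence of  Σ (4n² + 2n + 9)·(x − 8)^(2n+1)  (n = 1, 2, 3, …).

The ratio of consecutive coefficients is (4(n+1)² + 2(n+1) + 9)/(4n² + 2n + 9) → 1.
Since the exponent of (x − 8) increases by 2 each term, convergence requires |x − 8|² < 1, hence R = 1.
Check x = 9: the terms have absolute value of order n², which does not tend to 0, so the series diverges by the divergence test.
Endpoint x = 7: the terms have absolute value of order n², which does not tend to 0, so the series diverges by the divergence test.

(7, 9)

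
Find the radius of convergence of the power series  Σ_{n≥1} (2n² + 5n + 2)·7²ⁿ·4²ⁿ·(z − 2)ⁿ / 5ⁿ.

R = 5/784

Apply the ratio test: |a_{n+1}| / |a_n| = [(2(n+1)² + 5(n+1) + 2)/(2n² + 5n + 2)] · 49·16/5, which tends to 784/5 as n → ∞.
The series converges when 784/5 · |z − 2| < 1, giving R = 5/784.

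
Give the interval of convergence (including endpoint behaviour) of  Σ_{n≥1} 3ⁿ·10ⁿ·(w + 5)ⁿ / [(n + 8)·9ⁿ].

[-53/10, -47/10)

By the ratio test, |a_{n+1}/a_n| = [(n + 8)/((n+1) + 8)] · 3·10/9 → 10/3.
Convergence for |w + 5| · 10/3 < 1, i.e. |w + 5| < 3/10. So R = 3/10.
At w = -47/10: the terms are asymptotic to a nonzero constant times 1/n, so the series diverges by limit comparison with Σ 1/n.
Check w = -53/10: convergence follows from the alternating series test (terms decrease monotonically to 0).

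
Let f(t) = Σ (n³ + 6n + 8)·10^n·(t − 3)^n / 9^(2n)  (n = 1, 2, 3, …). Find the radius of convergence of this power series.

R = 81/10

Ratio test: |a_{n+1}/a_n| = [((n+1)³ + 6(n+1) + 8)/(n³ + 6n + 8)] · 10/81 → 10/81 as n → ∞.
Thus R = 1/(10/81) = 81/10.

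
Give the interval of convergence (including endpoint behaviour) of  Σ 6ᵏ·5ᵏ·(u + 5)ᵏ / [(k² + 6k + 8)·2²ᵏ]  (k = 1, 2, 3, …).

[-77/15, -73/15]

By the ratio test, |a_{k+1}/a_k| = [(k² + 6k + 8)/((k+1)² + 6(k+1) + 8)] · 6·5/4 → 15/2.
Hence the series converges for |u + 5| < 1/(15/2) = 2/15, so the radius of convergence is 2/15.
When u = -73/15, absolute convergence follows by limit comparison with Σ 1/k².
At u = -77/15: the series is dominated by a constant times Σ 1/k², which converges (p = 2 > 1).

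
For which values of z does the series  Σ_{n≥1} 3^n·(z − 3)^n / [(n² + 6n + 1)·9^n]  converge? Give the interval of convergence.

The ratio of consecutive coefficients is [(n² + 6n + 1)/((n+1)² + 6(n+1) + 1)] · 3/9 → 1/3.
Convergence for |z − 3| · 1/3 < 1, i.e. |z − 3| < 3. So R = 3.
When z = 6, absolute convergence follows by limit comparison with Σ 1/n².
When z = 0, absolute convergence follows by limit comparison with Σ 1/n².

[0, 6]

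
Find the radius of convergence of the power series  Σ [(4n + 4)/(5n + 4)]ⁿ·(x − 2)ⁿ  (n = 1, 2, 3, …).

R = 5/4

By the Cauchy root test, |a_n|^(1/n) = (4n + 4)/(5n + 4) → 4/5.
Thus R = 1/(4/5) = 5/4.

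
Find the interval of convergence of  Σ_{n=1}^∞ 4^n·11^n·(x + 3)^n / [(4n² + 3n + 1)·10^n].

The ratio of consecutive coefficients is [(4n² + 3n + 1)/(4(n+1)² + 3(n+1) + 1)] · 4·11/10 → 22/5.
The series converges when 22/5 · |x + 3| < 1, giving R = 5/22.
When x = -61/22, absolute convergence follows by limit comparison with Σ 1/n².
Check x = -71/22: absolute convergence follows by limit comparison with Σ 1/n².

[-71/22, -61/22]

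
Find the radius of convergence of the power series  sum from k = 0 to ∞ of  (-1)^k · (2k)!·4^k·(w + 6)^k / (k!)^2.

R = 1/16

The ratio of consecutive coefficients is (2k+1)·(2k+2)/(k+1)² · 4 → 16.
The series converges when 16 · |w + 6| < 1, giving R = 1/16.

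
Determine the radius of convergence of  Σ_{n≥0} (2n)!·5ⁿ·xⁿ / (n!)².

Ratio test: |a_{n+1}/a_n| = (2n+1)·(2n+2)/(n+1)² · 5 → 20 as n → ∞.
Hence the series converges for |x| < 1/(20) = 1/20, so the radius of convergence is 1/20.

R = 1/20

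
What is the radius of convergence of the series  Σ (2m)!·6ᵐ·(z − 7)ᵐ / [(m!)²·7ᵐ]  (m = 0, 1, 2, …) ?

R = 7/24

The ratio of consecutive coefficients is (2m+1)·(2m+2)/(m+1)² · 6/7 → 24/7.
Hence the series converges for |z − 7| < 1/(24/7) = 7/24, so the radius of convergence is 7/24.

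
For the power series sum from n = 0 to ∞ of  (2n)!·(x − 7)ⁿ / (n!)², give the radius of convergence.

By the ratio test, |a_{n+1}/a_n| = (2n+1)·(2n+2)/(n+1)² → 4.
Thus R = 1/(4) = 1/4.

R = 1/4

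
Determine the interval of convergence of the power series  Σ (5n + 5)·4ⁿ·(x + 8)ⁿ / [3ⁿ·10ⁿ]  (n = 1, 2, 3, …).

The ratio of consecutive coefficients is [(5(n+1) + 5)/(5n + 5)] · 4/(3·10) → 2/15.
Thus R = 1/(2/15) = 15/2.
When x = -1/2, the n-th term does not approach 0; divergence by the term test.
At x = -31/2: the terms do not tend to 0, so the series diverges.

(-31/2, -1/2)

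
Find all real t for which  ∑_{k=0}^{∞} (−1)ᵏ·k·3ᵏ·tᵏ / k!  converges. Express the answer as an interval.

The ratio of consecutive coefficients is (k+1)/k · 3 · 1/(k+1) → 0.
The limit is 0, so the series converges for all t; R = ∞.

(−∞, ∞)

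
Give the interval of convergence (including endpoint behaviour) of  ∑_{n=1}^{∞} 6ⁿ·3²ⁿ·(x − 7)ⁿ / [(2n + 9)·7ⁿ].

Apply the ratio test: |a_{n+1}| / |a_n| = [(2n + 9)/(2(n+1) + 9)] · 6·9/7, which tends to 54/7 as n → ∞.
Convergence for |x − 7| · 54/7 < 1, i.e. |x − 7| < 7/54. So R = 7/54.
Check x = 385/54: comparison with the harmonic series Σ 1/n shows the series diverges.
Check x = 371/54: convergence follows from the alternating series test (terms decrease monotonically to 0).

[371/54, 385/54)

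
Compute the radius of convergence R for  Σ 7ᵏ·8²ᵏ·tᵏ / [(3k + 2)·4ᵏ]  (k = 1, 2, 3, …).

Apply the ratio test: |a_{k+1}| / |a_k| = [(3k + 2)/(3(k+1) + 2)] · 7·64/4, which tends to 112 as k → ∞.
Convergence for |t| · 112 < 1, i.e. |t| < 1/112. So R = 1/112.

R = 1/112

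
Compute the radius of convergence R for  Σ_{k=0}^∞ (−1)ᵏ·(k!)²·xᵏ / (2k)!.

By the ratio test, |a_{k+1}/a_k| = (k+1)²/[(2k+1)·(2k+2)] → 1/4.
Thus R = 1/(1/4) = 4.

R = 4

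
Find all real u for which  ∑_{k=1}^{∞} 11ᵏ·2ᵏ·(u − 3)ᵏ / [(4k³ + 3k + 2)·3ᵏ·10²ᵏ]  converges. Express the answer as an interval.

[-117/11, 183/11]

Apply the ratio test: |a_{k+1}| / |a_k| = [(4k³ + 3k + 2)/(4(k+1)³ + 3(k+1) + 2)] · 11·2/(3·100), which tends to 11/150 as k → ∞.
Hence the series converges for |u − 3| < 1/(11/150) = 150/11, so the radius of convergence is 150/11.
Check u = 183/11: absolute convergence follows by limit comparison with Σ 1/k³.
Check u = -117/11: the terms are on the order of 1/k³, so the series converges absolutely by comparison with the p-series (p = 3 > 1).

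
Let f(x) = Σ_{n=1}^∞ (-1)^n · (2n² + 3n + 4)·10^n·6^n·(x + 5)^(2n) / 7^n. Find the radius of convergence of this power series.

R = √105/30

Ratio test: |a_{n+1}/a_n| = [(2(n+1)² + 3(n+1) + 4)/(2n² + 3n + 4)] · 10·6/7 → 60/7 as n → ∞.
Writing y = (x + 5)², the series in y has radius 7/60, so |x + 5| < √(7/60) and R = √105/30.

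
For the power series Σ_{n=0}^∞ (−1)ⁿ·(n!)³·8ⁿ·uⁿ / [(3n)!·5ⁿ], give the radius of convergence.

Apply the ratio test: |a_{n+1}| / |a_n| = (n+1)³/[(3n+1)·(3n+2)·(3n+3)] · 8/5, which tends to 8/135 as n → ∞.
The series converges when 8/135 · |u| < 1, giving R = 135/8.

R = 135/8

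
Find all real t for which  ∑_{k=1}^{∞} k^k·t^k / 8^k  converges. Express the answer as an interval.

{0}

Applying the root test, |a_k|^(1/k) = k/8 → ∞.
The root grows without bound, so R = 0 (convergence only at t = 0).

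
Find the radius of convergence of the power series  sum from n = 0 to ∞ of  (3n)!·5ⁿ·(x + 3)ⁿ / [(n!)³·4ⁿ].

R = 4/135

Apply the ratio test: |a_{n+1}| / |a_n| = (3n+1)·(3n+2)·(3n+3)/(n+1)³ · 5/4, which tends to 135/4 as n → ∞.
The series converges when 135/4 · |x + 3| < 1, giving R = 4/135.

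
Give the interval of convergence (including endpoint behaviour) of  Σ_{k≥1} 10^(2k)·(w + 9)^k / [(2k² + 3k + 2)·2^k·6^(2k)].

[-243/25, -207/25]

By the ratio test, |a_{k+1}/a_k| = [(2k² + 3k + 2)/(2(k+1)² + 3(k+1) + 2)] · 100/(2·36) → 25/18.
Hence the series converges for |w + 9| < 1/(25/18) = 18/25, so the radius of convergence is 18/25.
At w = -207/25: the terms are on the order of 1/k², so the series converges absolutely by comparison with the p-series (p = 2 > 1).
At w = -243/25: the series is dominated by a constant times Σ 1/k², which converges (p = 2 > 1).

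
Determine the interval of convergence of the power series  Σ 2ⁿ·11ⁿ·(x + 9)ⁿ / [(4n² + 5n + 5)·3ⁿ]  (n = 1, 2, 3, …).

By the ratio test, |a_{n+1}/a_n| = [(4n² + 5n + 5)/(4(n+1)² + 5(n+1) + 5)] · 2·11/3 → 22/3.
The series converges when 22/3 · |x + 9| < 1, giving R = 3/22.
At x = -195/22: absolute convergence follows by limit comparison with Σ 1/n².
Check x = -201/22: the series is dominated by a constant times Σ 1/n², which converges (p = 2 > 1).

[-201/22, -195/22]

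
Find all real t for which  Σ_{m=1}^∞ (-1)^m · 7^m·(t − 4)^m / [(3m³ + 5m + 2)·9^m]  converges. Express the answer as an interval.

The ratio of consecutive coefficients is [(3m³ + 5m + 2)/(3(m+1)³ + 5(m+1) + 2)] · 7/9 → 7/9.
The series converges when 7/9 · |t − 4| < 1, giving R = 9/7.
At t = 37/7: the series is dominated by a constant times Σ 1/m³, which converges (p = 3 > 1).
Check t = 19/7: the terms are on the order of 1/m³, so the series converges absolutely by comparison with the p-series (p = 3 > 1).

[19/7, 37/7]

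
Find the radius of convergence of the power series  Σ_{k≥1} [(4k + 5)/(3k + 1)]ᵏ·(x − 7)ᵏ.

Root test: |a_k|^(1/k) = (4k + 5)/(3k + 1) → 4/3.
Thus R = 1/(4/3) = 3/4.

R = 3/4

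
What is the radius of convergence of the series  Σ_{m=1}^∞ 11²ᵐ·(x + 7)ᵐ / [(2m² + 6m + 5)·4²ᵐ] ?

R = 16/121

The ratio of consecutive coefficients is [(2m² + 6m + 5)/(2(m+1)² + 6(m+1) + 5)] · 121/16 → 121/16.
Thus R = 1/(121/16) = 16/121.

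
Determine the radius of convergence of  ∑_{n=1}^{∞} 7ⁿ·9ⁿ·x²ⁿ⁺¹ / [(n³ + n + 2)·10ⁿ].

By the ratio test, |a_{n+1}/a_n| = [(n³ + n + 2)/((n+1)³ + (n+1) + 2)] · 7·9/10 → 63/10.
Successive powers of x differ by 2, so the series converges when |x|² · 63/10 < 1, i.e. |x| < √(10/63). So R = √70/21.

R = √70/21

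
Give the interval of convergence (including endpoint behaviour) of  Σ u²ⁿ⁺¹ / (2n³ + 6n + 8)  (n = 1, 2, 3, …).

Apply the ratio test: |a_{n+1}| / |a_n| = (2n³ + 6n + 8)/(2(n+1)³ + 6(n+1) + 8), which tends to 1 as n → ∞.
Writing y = u², the series in y has radius 1, so |u| < √(1) = 1 and R = 1.
Check u = 1: the series is dominated by a constant times Σ 1/n³, which converges (p = 3 > 1).
Endpoint u = -1: absolute convergence follows by limit comparison with Σ 1/n³.

[-1, 1]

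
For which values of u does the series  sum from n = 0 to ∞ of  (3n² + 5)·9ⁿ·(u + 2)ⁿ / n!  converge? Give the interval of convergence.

The ratio of consecutive coefficients is (3(n+1)² + 5)/(3n² + 5) · 9 · 1/(n+1) → 0.
The limit is 0, so the series converges for all u; R = ∞.

(−∞, ∞)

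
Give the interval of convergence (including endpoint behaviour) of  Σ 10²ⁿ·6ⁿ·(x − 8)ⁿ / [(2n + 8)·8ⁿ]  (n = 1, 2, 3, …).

By the ratio test, |a_{n+1}/a_n| = [(2n + 8)/(2(n+1) + 8)] · 100·6/8 → 75.
The series converges when 75 · |x − 8| < 1, giving R = 1/75.
Check x = 601/75: the terms behave like c/n; limit comparison with the harmonic series gives divergence.
When x = 599/75, the terms alternate in sign and decrease monotonically to 0 in absolute value (size ~ c/n), so the alternating series test gives convergence.

[599/75, 601/75)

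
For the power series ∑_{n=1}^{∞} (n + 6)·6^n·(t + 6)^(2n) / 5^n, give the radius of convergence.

The ratio of consecutive coefficients is [((n+1) + 6)/(n + 6)] · 6/5 → 6/5.
Successive powers of (t + 6) differ by 2, so the series converges when |t + 6|² · 6/5 < 1, i.e. |t + 6| < √(5/6). So R = √30/6.

R = √30/6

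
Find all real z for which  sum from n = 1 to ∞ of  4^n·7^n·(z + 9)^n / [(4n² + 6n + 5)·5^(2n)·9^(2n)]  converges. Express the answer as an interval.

Apply the ratio test: |a_{n+1}| / |a_n| = [(4n² + 6n + 5)/(4(n+1)² + 6(n+1) + 5)] · 4·7/(25·81), which tends to 28/2025 as n → ∞.
The series converges when 28/2025 · |z + 9| < 1, giving R = 2025/28.
When z = 1773/28, the series is dominated by a constant times Σ 1/n², which converges (p = 2 > 1).
When z = -2277/28, the series is dominated by a constant times Σ 1/n², which converges (p = 2 > 1).

[-2277/28, 1773/28]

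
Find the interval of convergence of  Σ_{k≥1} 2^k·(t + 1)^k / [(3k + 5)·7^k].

[-9/2, 5/2)

The ratio of consecutive coefficients is [(3k + 5)/(3(k+1) + 5)] · 2/7 → 2/7.
Hence the series converges for |t + 1| < 1/(2/7) = 7/2, so the radius of convergence is 7/2.
Check t = 5/2: comparison with the harmonic series Σ 1/k shows the series diverges.
When t = -9/2, convergence follows from the alternating series test (terms decrease monotonically to 0).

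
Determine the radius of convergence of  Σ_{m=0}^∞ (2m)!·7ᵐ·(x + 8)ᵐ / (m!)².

Apply the ratio test: |a_{m+1}| / |a_m| = (2m+1)·(2m+2)/(m+1)² · 7, which tends to 28 as m → ∞.
Thus R = 1/(28) = 1/28.

R = 1/28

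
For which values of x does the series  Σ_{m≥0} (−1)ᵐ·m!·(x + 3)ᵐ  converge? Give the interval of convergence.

The ratio of consecutive coefficients is (m+1) → ∞.
Since the ratio → ∞, the series diverges for every x ≠ -3, and R = 0.

{-3}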